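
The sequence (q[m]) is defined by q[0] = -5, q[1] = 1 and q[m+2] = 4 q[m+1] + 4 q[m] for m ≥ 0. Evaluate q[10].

q[2] = 4*1 + 4*(-5) = -16
q[3] = 4*(-16) + 4*1 = -60
q[4] = 4*(-60) + 4*(-16) = -304
q[5] = 4*(-304) + 4*(-60) = -1456
q[6] = 4*(-1456) + 4*(-304) = -7040
q[7] = 4*(-7040) + 4*(-1456) = -33984
q[8] = 4*(-33984) + 4*(-7040) = -164096
q[9] = 4*(-164096) + 4*(-33984) = -792320
q[10] = 4*(-792320) + 4*(-164096) = -3825664

-3825664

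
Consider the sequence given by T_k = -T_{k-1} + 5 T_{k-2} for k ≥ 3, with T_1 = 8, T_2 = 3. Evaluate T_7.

T_3 = -3 + 5*8 = 37
T_4 = -37 + 5*3 = -22
T_5 = -(-22) + 5*37 = 207
T_6 = -207 + 5*(-22) = -317
T_7 = -(-317) + 5*207 = 1352

1352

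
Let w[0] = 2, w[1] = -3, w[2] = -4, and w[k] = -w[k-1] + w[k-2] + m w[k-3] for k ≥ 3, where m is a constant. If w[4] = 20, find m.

w[3] = 1 + 2m
w[4] = -5 - 5m
So -5 - 5m = 20, giving m = -5.

-5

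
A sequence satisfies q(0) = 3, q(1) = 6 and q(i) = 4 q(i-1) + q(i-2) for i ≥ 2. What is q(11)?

11821794

q(2) = 4(6) + 3 = 27
q(3) = 4(27) + 6 = 114
q(4) = 4(114) + 27 = 483
q(5) = 4(483) + 114 = 2046
q(6) = 4(2046) + 483 = 8667
q(7) = 4(8667) + 2046 = 36714
q(8) = 4(36714) + 8667 = 155523
q(9) = 4(155523) + 36714 = 658806
q(10) = 4(658806) + 155523 = 2790747
q(11) = 4(2790747) + 658806 = 11821794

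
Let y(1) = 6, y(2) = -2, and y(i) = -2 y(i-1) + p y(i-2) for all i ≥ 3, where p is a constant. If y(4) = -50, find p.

3

y(3) = 4 + 6p
y(4) = -8 - 14p
So -8 - 14p = -50, giving p = 3.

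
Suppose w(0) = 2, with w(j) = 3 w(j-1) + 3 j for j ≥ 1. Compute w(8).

w(1) = 3*2 + 3 = 9
w(2) = 3*9 + 6 = 33
w(3) = 3*33 + 9 = 108
w(4) = 3*108 + 12 = 336
w(5) = 3*336 + 15 = 1023
w(6) = 3*1023 + 18 = 3087
w(7) = 3*3087 + 21 = 9282
w(8) = 3*9282 + 24 = 27870

27870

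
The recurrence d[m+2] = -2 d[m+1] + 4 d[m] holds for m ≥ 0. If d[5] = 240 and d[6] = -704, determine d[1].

9

Rearranging, d[m-2] = (d[m] + 2 d[m-1]) / 4.
d[4] = (-704 + 2*240) / 4 = -224/4 = -56
d[3] = (240 + 2*(-56)) / 4 = 128/4 = 32
d[2] = (-56 + 2*32) / 4 = 8/4 = 2
d[1] = (32 + 2*2) / 4 = 36/4 = 9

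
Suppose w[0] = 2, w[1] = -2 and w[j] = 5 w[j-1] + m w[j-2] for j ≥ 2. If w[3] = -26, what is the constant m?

3

w[2] = -10 + 2m
w[3] = -50 + 8m
So -50 + 8m = -26, giving m = 3.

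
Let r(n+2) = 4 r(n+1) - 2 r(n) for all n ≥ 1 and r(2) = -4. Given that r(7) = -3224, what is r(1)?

Let r(1) = y.
r(3) = -16 - 2y
r(4) = -56 - 8y
r(5) = -192 - 28y
r(6) = -656 - 96y
r(7) = -2240 - 328y
So -2240 - 328y = -3224, giving y = 3.

3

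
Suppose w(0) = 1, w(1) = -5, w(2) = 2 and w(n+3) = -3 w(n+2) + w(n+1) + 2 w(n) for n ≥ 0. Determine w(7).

-585

w(3) = -3·2 + (-5) + 2·1 = -9
w(4) = -3·(-9) + 2 + 2·(-5) = 19
w(5) = -3·19 + (-9) + 2·2 = -62
w(6) = -3·(-62) + 19 + 2·(-9) = 187
w(7) = -3·187 + (-62) + 2·19 = -585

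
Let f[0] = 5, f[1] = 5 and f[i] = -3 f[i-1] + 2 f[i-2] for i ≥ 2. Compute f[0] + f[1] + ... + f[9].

38290

f[2] = -3*5 + 2*5 = -5
f[3] = -3*(-5) + 2*5 = 25
f[4] = -3*25 + 2*(-5) = -85
f[5] = -3*(-85) + 2*25 = 305
f[6] = -3*305 + 2*(-85) = -1085
f[7] = -3*(-1085) + 2*305 = 3865
f[8] = -3*3865 + 2*(-1085) = -13765
f[9] = -3*(-13765) + 2*3865 = 49025
Sum = 5 + 5 + (-5) + 25 + (-85) + 305 + (-1085) + 3865 + (-13765) + 49025 = 38290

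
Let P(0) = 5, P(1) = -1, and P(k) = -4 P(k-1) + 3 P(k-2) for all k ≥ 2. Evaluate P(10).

3742771

P(2) = -4*(-1) + 3*5 = 19
P(3) = -4*19 + 3*(-1) = -79
P(4) = -4*(-79) + 3*19 = 373
P(5) = -4*373 + 3*(-79) = -1729
P(6) = -4*(-1729) + 3*373 = 8035
P(7) = -4*8035 + 3*(-1729) = -37327
P(8) = -4*(-37327) + 3*8035 = 173413
P(9) = -4*173413 + 3*(-37327) = -805633
P(10) = -4*(-805633) + 3*173413 = 3742771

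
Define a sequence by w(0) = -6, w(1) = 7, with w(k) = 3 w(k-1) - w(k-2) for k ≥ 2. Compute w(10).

w(2) = 3·7 - (-6) = 27
w(3) = 3·27 - 7 = 74
w(4) = 3·74 - 27 = 195
w(5) = 3·195 - 74 = 511
w(6) = 3·511 - 195 = 1338
w(7) = 3·1338 - 511 = 3503
w(8) = 3·3503 - 1338 = 9171
w(9) = 3·9171 - 3503 = 24010
w(10) = 3·24010 - 9171 = 62859

62859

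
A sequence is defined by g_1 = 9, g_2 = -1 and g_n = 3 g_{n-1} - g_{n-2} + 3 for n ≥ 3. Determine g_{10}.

g_3 = 3*(-1) - 9 + 3 = -9
g_4 = 3*(-9) - (-1) + 3 = -23
g_5 = 3*(-23) - (-9) + 3 = -57
g_6 = 3*(-57) - (-23) + 3 = -145
g_7 = 3*(-145) - (-57) + 3 = -375
g_8 = 3*(-375) - (-145) + 3 = -977
g_9 = 3*(-977) - (-375) + 3 = -2553
g_{10} = 3*(-2553) - (-977) + 3 = -6679

-6679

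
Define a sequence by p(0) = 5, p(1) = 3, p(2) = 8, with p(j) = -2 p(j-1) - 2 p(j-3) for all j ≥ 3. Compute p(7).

-628

p(3) = -2·8 - 2·5 = -26
p(4) = -2·(-26) - 2·3 = 46
p(5) = -2·46 - 2·8 = -108
p(6) = -2·(-108) - 2·(-26) = 268
p(7) = -2·268 - 2·46 = -628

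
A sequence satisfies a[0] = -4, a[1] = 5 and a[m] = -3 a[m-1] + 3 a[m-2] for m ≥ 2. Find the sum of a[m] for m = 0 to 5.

1096

a[2] = -3·5 + 3·(-4) = -27
a[3] = -3·(-27) + 3·5 = 96
a[4] = -3·96 + 3·(-27) = -369
a[5] = -3·(-369) + 3·96 = 1395
Sum = (-4) + 5 + (-27) + 96 + (-369) + 1395 = 1096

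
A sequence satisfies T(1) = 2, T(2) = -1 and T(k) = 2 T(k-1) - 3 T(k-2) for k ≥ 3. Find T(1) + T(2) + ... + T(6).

13

T(3) = 2·(-1) - 3·2 = -8
T(4) = 2·(-8) - 3·(-1) = -13
T(5) = 2·(-13) - 3·(-8) = -2
T(6) = 2·(-2) - 3·(-13) = 35
Sum = 2 + (-1) + (-8) + (-13) + (-2) + 35 = 13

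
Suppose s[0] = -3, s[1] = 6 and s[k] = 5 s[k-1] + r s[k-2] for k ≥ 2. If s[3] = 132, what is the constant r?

s[2] = 30 - 3r
s[3] = 150 - 9r
So 150 - 9r = 132, giving r = 2.

2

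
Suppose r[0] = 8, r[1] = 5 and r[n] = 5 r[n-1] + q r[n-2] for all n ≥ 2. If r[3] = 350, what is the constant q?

r[2] = 25 + 8q
r[3] = 125 + 45q
So 125 + 45q = 350, giving q = 5.

5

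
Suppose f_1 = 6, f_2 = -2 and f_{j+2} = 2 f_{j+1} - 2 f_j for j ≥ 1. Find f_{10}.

-32

f_3 = 2·(-2) - 2·6 = -16
f_4 = 2·(-16) - 2·(-2) = -28
f_5 = 2·(-28) - 2·(-16) = -24
f_6 = 2·(-24) - 2·(-28) = 8
f_7 = 2·8 - 2·(-24) = 64
f_8 = 2·64 - 2·8 = 112
f_9 = 2·112 - 2·64 = 96
f_{10} = 2·96 - 2·112 = -32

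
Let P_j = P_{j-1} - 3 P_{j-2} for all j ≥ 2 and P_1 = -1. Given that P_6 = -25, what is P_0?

Let P_0 = x.
P_2 = -1 - 3x
P_3 = 2 - 3x
P_4 = 5 + 6x
P_5 = -1 + 15x
P_6 = -16 - 3x
So -16 - 3x = -25, giving x = 3.

3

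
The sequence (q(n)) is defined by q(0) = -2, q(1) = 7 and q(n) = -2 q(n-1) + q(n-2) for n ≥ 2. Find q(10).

-18616

q(2) = -2(7) + (-2) = -16
q(3) = -2(-16) + 7 = 39
q(4) = -2(39) + (-16) = -94
q(5) = -2(-94) + 39 = 227
q(6) = -2(227) + (-94) = -548
q(7) = -2(-548) + 227 = 1323
q(8) = -2(1323) + (-548) = -3194
q(9) = -2(-3194) + 1323 = 7711
q(10) = -2(7711) + (-3194) = -18616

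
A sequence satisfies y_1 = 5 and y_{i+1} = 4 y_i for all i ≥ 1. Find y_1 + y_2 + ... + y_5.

1705

y_2 = 4·5 = 20
y_3 = 4·20 = 80
y_4 = 4·80 = 320
y_5 = 4·320 = 1280
Sum = 5 + 20 + 80 + 320 + 1280 = 1705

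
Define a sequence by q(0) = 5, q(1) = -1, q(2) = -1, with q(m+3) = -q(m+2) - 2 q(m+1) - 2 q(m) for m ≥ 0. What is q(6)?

q(3) = -(-1) - 2(-1) - 2(5) = -7
q(4) = -(-7) - 2(-1) - 2(-1) = 11
q(5) = -11 - 2(-7) - 2(-1) = 5
q(6) = -5 - 2(11) - 2(-7) = -13

-13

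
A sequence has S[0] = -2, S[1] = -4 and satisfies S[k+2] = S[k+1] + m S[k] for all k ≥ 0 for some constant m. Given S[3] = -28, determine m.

4

S[2] = -4 - 2m
S[3] = -4 - 6m
So -4 - 6m = -28, giving m = 4.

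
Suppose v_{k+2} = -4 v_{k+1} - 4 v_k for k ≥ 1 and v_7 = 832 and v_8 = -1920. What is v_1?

1

Rearranging, v_{k-2} = (v_k + 4 v_{k-1}) / -4.
v_6 = (-1920 + 4(832)) / -4 = 1408/-4 = -352
v_5 = (832 + 4(-352)) / -4 = -576/-4 = 144
v_4 = (-352 + 4(144)) / -4 = 224/-4 = -56
v_3 = (144 + 4(-56)) / -4 = -80/-4 = 20
v_2 = (-56 + 4(20)) / -4 = 24/-4 = -6
v_1 = (20 + 4(-6)) / -4 = -4/-4 = 1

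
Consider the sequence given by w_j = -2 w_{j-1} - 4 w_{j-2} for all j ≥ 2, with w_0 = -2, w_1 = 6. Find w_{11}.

-2048

w_2 = -2(6) - 4(-2) = -4
w_3 = -2(-4) - 4(6) = -16
w_4 = -2(-16) - 4(-4) = 48
w_5 = -2(48) - 4(-16) = -32
w_6 = -2(-32) - 4(48) = -128
w_7 = -2(-128) - 4(-32) = 384
w_8 = -2(384) - 4(-128) = -256
w_9 = -2(-256) - 4(384) = -1024
w_{10} = -2(-1024) - 4(-256) = 3072
w_{11} = -2(3072) - 4(-1024) = -2048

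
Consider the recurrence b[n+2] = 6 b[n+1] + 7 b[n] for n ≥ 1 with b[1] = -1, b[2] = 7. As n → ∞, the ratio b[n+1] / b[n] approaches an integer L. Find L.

7

The characteristic equation is r^2 - 6r - 7 = 0, which factors as (r - 7)(r + 1) = 0.
So the roots are 7 and -1. Since |7| > |-1| and the coefficient of 7^n is non-zero, the ratio tends to 7.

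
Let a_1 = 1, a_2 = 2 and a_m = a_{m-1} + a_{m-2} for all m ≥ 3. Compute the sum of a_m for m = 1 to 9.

142

a_3 = 2 + 1 = 3
a_4 = 3 + 2 = 5
a_5 = 5 + 3 = 8
a_6 = 8 + 5 = 13
a_7 = 13 + 8 = 21
a_8 = 21 + 13 = 34
a_9 = 34 + 21 = 55
Sum = 1 + 2 + 3 + 5 + 8 + 13 + 21 + 34 + 55 = 142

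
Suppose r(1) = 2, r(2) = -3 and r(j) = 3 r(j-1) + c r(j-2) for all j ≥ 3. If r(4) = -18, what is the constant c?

r(3) = -9 + 2c
r(4) = -27 + 3c
So -27 + 3c = -18, giving c = 3.

3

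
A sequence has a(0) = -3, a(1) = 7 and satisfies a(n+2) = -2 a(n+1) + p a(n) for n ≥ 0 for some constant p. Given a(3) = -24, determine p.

-4

a(2) = -14 - 3p
a(3) = 28 + 13p
So 28 + 13p = -24, giving p = -4.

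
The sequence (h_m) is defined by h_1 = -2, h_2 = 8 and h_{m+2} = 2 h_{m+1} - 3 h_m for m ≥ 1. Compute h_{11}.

h_3 = 2·8 - 3·(-2) = 22
h_4 = 2·22 - 3·8 = 20
h_5 = 2·20 - 3·22 = -26
h_6 = 2·(-26) - 3·20 = -112
h_7 = 2·(-112) - 3·(-26) = -146
h_8 = 2·(-146) - 3·(-112) = 44
h_9 = 2·44 - 3·(-146) = 526
h_{10} = 2·526 - 3·44 = 920
h_{11} = 2·920 - 3·526 = 262

262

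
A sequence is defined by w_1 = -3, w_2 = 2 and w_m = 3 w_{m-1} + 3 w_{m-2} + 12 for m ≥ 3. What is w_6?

669

w_3 = 3*2 + 3*(-3) + 12 = 9
w_4 = 3*9 + 3*2 + 12 = 45
w_5 = 3*45 + 3*9 + 12 = 174
w_6 = 3*174 + 3*45 + 12 = 669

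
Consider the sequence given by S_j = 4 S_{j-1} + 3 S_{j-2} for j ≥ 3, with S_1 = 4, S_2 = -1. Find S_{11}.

S_3 = 4·(-1) + 3·4 = 8
S_4 = 4·8 + 3·(-1) = 29
S_5 = 4·29 + 3·8 = 140
S_6 = 4·140 + 3·29 = 647
S_7 = 4·647 + 3·140 = 3008
S_8 = 4·3008 + 3·647 = 13973
S_9 = 4·13973 + 3·3008 = 64916
S_{10} = 4·64916 + 3·13973 = 301583
S_{11} = 4·301583 + 3·64916 = 1401080

1401080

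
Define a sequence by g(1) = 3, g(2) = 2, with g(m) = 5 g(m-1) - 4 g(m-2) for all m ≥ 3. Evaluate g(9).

g(3) = 5*2 - 4*3 = -2
g(4) = 5*(-2) - 4*2 = -18
g(5) = 5*(-18) - 4*(-2) = -82
g(6) = 5*(-82) - 4*(-18) = -338
g(7) = 5*(-338) - 4*(-82) = -1362
g(8) = 5*(-1362) - 4*(-338) = -5458
g(9) = 5*(-5458) - 4*(-1362) = -21842

-21842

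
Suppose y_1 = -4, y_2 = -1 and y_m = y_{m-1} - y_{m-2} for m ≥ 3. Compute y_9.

3

y_3 = (-1) - (-4) = 3
y_4 = 3 - (-1) = 4
y_5 = 4 - 3 = 1
y_6 = 1 - 4 = -3
y_7 = (-3) - 1 = -4
y_8 = (-4) - (-3) = -1
y_9 = (-1) - (-4) = 3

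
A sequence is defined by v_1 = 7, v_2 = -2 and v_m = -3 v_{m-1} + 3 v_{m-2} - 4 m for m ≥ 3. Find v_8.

-12818

v_3 = -3*(-2) + 3*7 - 12 = 15
v_4 = -3*15 + 3*(-2) - 16 = -67
v_5 = -3*(-67) + 3*15 - 20 = 226
v_6 = -3*226 + 3*(-67) - 24 = -903
v_7 = -3*(-903) + 3*226 - 28 = 3359
v_8 = -3*3359 + 3*(-903) - 32 = -12818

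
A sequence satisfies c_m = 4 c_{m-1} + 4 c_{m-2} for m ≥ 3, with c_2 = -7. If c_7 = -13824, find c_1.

1

Let c_1 = x.
c_3 = -28 + 4x
c_4 = -140 + 16x
c_5 = -672 + 80x
c_6 = -3248 + 384x
c_7 = -15680 + 1856x
So -15680 + 1856x = -13824, giving x = 1.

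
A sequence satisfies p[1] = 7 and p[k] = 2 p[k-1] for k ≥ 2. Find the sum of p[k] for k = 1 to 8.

1785

p[2] = 2·7 = 14
p[3] = 2·14 = 28
p[4] = 2·28 = 56
p[5] = 2·56 = 112
p[6] = 2·112 = 224
p[7] = 2·224 = 448
p[8] = 2·448 = 896
Sum = 7 + 14 + 28 + 56 + 112 + 224 + 448 + 896 = 1785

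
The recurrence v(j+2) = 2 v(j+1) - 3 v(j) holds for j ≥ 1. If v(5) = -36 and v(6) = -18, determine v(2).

Rearranging, v(j-2) = (v(j) - 2 v(j-1)) / -3.
v(4) = (-18 - 2·(-36)) / -3 = 54/-3 = -18
v(3) = (-36 - 2·(-18)) / -3 = 0/-3 = 0
v(2) = (-18 - 2·0) / -3 = -18/-3 = 6

6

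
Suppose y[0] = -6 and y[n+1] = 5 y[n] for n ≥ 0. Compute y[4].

y[1] = 5*(-6) = -30
y[2] = 5*(-30) = -150
y[3] = 5*(-150) = -750
y[4] = 5*(-750) = -3750

-3750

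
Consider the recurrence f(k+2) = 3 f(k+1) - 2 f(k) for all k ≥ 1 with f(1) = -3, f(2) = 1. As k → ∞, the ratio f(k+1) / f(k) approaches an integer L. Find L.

2

The characteristic equation is r^2 - 3r + 2 = 0, which factors as (r - 2)(r - 1) = 0.
So the roots are 2 and 1. Since |2| > |1| and the coefficient of 2^k is non-zero, the ratio tends to 2.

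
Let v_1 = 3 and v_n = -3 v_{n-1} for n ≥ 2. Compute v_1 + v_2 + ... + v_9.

v_2 = -3(3) = -9
v_3 = -3(-9) = 27
v_4 = -3(27) = -81
v_5 = -3(-81) = 243
v_6 = -3(243) = -729
v_7 = -3(-729) = 2187
v_8 = -3(2187) = -6561
v_9 = -3(-6561) = 19683
Sum = 3 + (-9) + 27 + (-81) + 243 + (-729) + 2187 + (-6561) + 19683 = 14763

14763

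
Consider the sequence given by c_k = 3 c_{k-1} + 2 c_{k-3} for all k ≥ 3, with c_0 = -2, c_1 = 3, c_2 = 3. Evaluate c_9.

7085

c_3 = 3*3 + 2*(-2) = 5
c_4 = 3*5 + 2*3 = 21
c_5 = 3*21 + 2*3 = 69
c_6 = 3*69 + 2*5 = 217
c_7 = 3*217 + 2*21 = 693
c_8 = 3*693 + 2*69 = 2217
c_9 = 3*2217 + 2*217 = 7085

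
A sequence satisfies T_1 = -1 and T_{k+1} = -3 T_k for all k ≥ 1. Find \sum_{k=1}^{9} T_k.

T_2 = -3·(-1) = 3
T_3 = -3·3 = -9
T_4 = -3·(-9) = 27
T_5 = -3·27 = -81
T_6 = -3·(-81) = 243
T_7 = -3·243 = -729
T_8 = -3·(-729) = 2187
T_9 = -3·2187 = -6561
Sum = (-1) + 3 + (-9) + 27 + (-81) + 243 + (-729) + 2187 + (-6561) = -4921

-4921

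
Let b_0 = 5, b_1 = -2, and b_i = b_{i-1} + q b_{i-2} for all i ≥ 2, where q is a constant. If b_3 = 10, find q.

b_2 = -2 + 5q
b_3 = -2 + 3q
So -2 + 3q = 10, giving q = 4.

4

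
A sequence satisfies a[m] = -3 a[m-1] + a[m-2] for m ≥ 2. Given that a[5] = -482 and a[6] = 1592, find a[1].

Rearranging, a[m-2] = a[m] + 3 a[m-1].
a[4] = 1592 + 3·(-482) = 146
a[3] = -482 + 3·146 = -44
a[2] = 146 + 3·(-44) = 14
a[1] = -44 + 3·14 = -2

-2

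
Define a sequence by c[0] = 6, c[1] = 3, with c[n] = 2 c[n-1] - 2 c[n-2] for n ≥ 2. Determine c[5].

-12

c[2] = 2(3) - 2(6) = -6
c[3] = 2(-6) - 2(3) = -18
c[4] = 2(-18) - 2(-6) = -24
c[5] = 2(-24) - 2(-18) = -12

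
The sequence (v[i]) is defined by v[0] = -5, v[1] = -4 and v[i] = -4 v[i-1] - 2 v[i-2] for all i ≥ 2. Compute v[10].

v[2] = -4(-4) - 2(-5) = 26
v[3] = -4(26) - 2(-4) = -96
v[4] = -4(-96) - 2(26) = 332
v[5] = -4(332) - 2(-96) = -1136
v[6] = -4(-1136) - 2(332) = 3880
v[7] = -4(3880) - 2(-1136) = -13248
v[8] = -4(-13248) - 2(3880) = 45232
v[9] = -4(45232) - 2(-13248) = -154432
v[10] = -4(-154432) - 2(45232) = 527264

527264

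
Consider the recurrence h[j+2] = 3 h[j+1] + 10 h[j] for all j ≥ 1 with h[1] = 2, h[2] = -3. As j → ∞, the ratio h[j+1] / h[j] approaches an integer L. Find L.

5

The characteristic equation is r^2 - 3r - 10 = 0, which factors as (r - 5)(r + 2) = 0.
So the roots are 5 and -2. Since |5| > |-2| and the coefficient of 5^j is non-zero, the ratio tends to 5.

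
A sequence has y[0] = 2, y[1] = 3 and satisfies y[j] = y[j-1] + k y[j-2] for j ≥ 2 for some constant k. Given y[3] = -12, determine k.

y[2] = 3 + 2k
y[3] = 3 + 5k
So 3 + 5k = -12, giving k = -3.

-3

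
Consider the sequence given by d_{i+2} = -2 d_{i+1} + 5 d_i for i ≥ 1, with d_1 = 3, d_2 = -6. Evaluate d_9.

42363

d_3 = -2(-6) + 5(3) = 27
d_4 = -2(27) + 5(-6) = -84
d_5 = -2(-84) + 5(27) = 303
d_6 = -2(303) + 5(-84) = -1026
d_7 = -2(-1026) + 5(303) = 3567
d_8 = -2(3567) + 5(-1026) = -12264
d_9 = -2(-12264) + 5(3567) = 42363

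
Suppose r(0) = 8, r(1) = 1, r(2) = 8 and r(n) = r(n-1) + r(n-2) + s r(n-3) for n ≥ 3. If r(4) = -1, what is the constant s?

r(3) = 9 + 8s
r(4) = 17 + 9s
So 17 + 9s = -1, giving s = -2.

-2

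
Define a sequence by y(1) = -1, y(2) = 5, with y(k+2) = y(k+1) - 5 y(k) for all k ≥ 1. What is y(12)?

y(3) = 5 - 5·(-1) = 10
y(4) = 10 - 5·5 = -15
y(5) = (-15) - 5·10 = -65
y(6) = (-65) - 5·(-15) = 10
y(7) = 10 - 5·(-65) = 335
y(8) = 335 - 5·10 = 285
y(9) = 285 - 5·335 = -1390
y(10) = (-1390) - 5·285 = -2815
y(11) = (-2815) - 5·(-1390) = 4135
y(12) = 4135 - 5·(-2815) = 18210

18210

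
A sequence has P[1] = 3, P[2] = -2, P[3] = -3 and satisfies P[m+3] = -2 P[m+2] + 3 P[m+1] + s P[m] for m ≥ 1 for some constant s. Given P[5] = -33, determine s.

P[4] = 3s
P[5] = -9 - 8s
So -9 - 8s = -33, giving s = 3.

3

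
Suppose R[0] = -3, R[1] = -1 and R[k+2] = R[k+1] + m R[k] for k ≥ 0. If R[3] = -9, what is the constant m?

2

R[2] = -1 - 3m
R[3] = -1 - 4m
So -1 - 4m = -9, giving m = 2.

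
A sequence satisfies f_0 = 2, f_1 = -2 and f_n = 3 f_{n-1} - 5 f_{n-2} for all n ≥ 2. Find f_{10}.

-11266

f_2 = 3*(-2) - 5*2 = -16
f_3 = 3*(-16) - 5*(-2) = -38
f_4 = 3*(-38) - 5*(-16) = -34
f_5 = 3*(-34) - 5*(-38) = 88
f_6 = 3*88 - 5*(-34) = 434
f_7 = 3*434 - 5*88 = 862
f_8 = 3*862 - 5*434 = 416
f_9 = 3*416 - 5*862 = -3062
f_{10} = 3*(-3062) - 5*416 = -11266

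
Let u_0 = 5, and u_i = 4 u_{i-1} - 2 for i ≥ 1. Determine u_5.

4438

u_1 = 4(5) - 2 = 18
u_2 = 4(18) - 2 = 70
u_3 = 4(70) - 2 = 278
u_4 = 4(278) - 2 = 1110
u_5 = 4(1110) - 2 = 4438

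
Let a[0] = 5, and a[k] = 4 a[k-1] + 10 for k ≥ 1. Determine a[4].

2130

a[1] = 4(5) + 10 = 30
a[2] = 4(30) + 10 = 130
a[3] = 4(130) + 10 = 530
a[4] = 4(530) + 10 = 2130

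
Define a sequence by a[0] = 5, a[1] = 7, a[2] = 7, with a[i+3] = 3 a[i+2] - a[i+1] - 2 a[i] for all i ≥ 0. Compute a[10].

-3845

a[3] = 3(7) - 7 - 2(5) = 4
a[4] = 3(4) - 7 - 2(7) = -9
a[5] = 3(-9) - 4 - 2(7) = -45
a[6] = 3(-45) - (-9) - 2(4) = -134
a[7] = 3(-134) - (-45) - 2(-9) = -339
a[8] = 3(-339) - (-134) - 2(-45) = -793
a[9] = 3(-793) - (-339) - 2(-134) = -1772
a[10] = 3(-1772) - (-793) - 2(-339) = -3845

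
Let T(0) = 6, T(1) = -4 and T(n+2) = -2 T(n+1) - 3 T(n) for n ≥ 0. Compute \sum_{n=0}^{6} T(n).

120

T(2) = -2(-4) - 3(6) = -10
T(3) = -2(-10) - 3(-4) = 32
T(4) = -2(32) - 3(-10) = -34
T(5) = -2(-34) - 3(32) = -28
T(6) = -2(-28) - 3(-34) = 158
Sum = 6 + (-4) + (-10) + 32 + (-34) + (-28) + 158 = 120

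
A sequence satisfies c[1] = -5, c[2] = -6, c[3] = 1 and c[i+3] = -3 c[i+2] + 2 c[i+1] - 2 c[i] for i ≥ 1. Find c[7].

365

c[4] = -3(1) + 2(-6) - 2(-5) = -5
c[5] = -3(-5) + 2(1) - 2(-6) = 29
c[6] = -3(29) + 2(-5) - 2(1) = -99
c[7] = -3(-99) + 2(29) - 2(-5) = 365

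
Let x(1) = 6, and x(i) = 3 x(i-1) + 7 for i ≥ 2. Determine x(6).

2305

x(2) = 3·6 + 7 = 25
x(3) = 3·25 + 7 = 82
x(4) = 3·82 + 7 = 253
x(5) = 3·253 + 7 = 766
x(6) = 3·766 + 7 = 2305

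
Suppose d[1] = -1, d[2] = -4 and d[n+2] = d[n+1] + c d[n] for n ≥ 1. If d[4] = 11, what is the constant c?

d[3] = -4 - c
d[4] = -4 - 5c
So -4 - 5c = 11, giving c = -3.

-3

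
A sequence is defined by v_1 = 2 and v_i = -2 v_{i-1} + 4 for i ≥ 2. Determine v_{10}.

-340

v_2 = -2*2 + 4 = 0
v_3 = -2*0 + 4 = 4
v_4 = -2*4 + 4 = -4
v_5 = -2*(-4) + 4 = 12
v_6 = -2*12 + 4 = -20
v_7 = -2*(-20) + 4 = 44
v_8 = -2*44 + 4 = -84
v_9 = -2*(-84) + 4 = 172
v_{10} = -2*172 + 4 = -340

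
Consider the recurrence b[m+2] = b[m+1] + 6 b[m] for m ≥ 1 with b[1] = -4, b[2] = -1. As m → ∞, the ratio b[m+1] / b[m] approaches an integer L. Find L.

3

The characteristic equation is r^2 - r - 6 = 0, which factors as (r - 3)(r + 2) = 0.
So the roots are 3 and -2. Since |3| > |-2| and the coefficient of 3^m is non-zero, the ratio tends to 3.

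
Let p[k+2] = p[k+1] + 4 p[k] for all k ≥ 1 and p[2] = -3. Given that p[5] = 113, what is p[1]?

7

Let p[1] = w.
p[3] = -3 + 4w
p[4] = -15 + 4w
p[5] = -27 + 20w
So -27 + 20w = 113, giving w = 7.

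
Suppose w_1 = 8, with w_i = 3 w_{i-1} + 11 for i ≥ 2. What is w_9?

88568

w_2 = 3(8) + 11 = 35
w_3 = 3(35) + 11 = 116
w_4 = 3(116) + 11 = 359
w_5 = 3(359) + 11 = 1088
w_6 = 3(1088) + 11 = 3275
w_7 = 3(3275) + 11 = 9836
w_8 = 3(9836) + 11 = 29519
w_9 = 3(29519) + 11 = 88568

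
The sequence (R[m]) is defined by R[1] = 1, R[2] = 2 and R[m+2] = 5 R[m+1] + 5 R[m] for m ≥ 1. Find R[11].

R[3] = 5*2 + 5*1 = 15
R[4] = 5*15 + 5*2 = 85
R[5] = 5*85 + 5*15 = 500
R[6] = 5*500 + 5*85 = 2925
R[7] = 5*2925 + 5*500 = 17125
R[8] = 5*17125 + 5*2925 = 100250
R[9] = 5*100250 + 5*17125 = 586875
R[10] = 5*586875 + 5*100250 = 3435625
R[11] = 5*3435625 + 5*586875 = 20112500

20112500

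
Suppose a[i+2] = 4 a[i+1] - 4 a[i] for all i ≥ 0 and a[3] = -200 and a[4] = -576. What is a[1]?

Rearranging, a[i-2] = (a[i] - 4 a[i-1]) / -4.
a[2] = (-576 - 4*(-200)) / -4 = 224/-4 = -56
a[1] = (-200 - 4*(-56)) / -4 = 24/-4 = -6

-6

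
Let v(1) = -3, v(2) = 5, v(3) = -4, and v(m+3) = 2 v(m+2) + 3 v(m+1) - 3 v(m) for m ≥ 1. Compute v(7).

107

v(4) = 2·(-4) + 3·5 - 3·(-3) = 16
v(5) = 2·16 + 3·(-4) - 3·5 = 5
v(6) = 2·5 + 3·16 - 3·(-4) = 70
v(7) = 2·70 + 3·5 - 3·16 = 107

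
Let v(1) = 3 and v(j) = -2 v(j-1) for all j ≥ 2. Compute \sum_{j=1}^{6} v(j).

v(2) = -2(3) = -6
v(3) = -2(-6) = 12
v(4) = -2(12) = -24
v(5) = -2(-24) = 48
v(6) = -2(48) = -96
Sum = 3 + (-6) + 12 + (-24) + 48 + (-96) = -63

-63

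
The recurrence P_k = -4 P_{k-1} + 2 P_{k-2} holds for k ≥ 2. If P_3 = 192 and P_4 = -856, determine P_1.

Rearranging, P_{k-2} = (P_k + 4 P_{k-1}) / 2.
P_2 = (-856 + 4(192)) / 2 = -88/2 = -44
P_1 = (192 + 4(-44)) / 2 = 16/2 = 8

8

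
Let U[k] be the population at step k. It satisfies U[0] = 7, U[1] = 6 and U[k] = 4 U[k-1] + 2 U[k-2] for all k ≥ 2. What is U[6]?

U[2] = 4·6 + 2·7 = 38
U[3] = 4·38 + 2·6 = 164
U[4] = 4·164 + 2·38 = 732
U[5] = 4·732 + 2·164 = 3256
U[6] = 4·3256 + 2·732 = 14488

14488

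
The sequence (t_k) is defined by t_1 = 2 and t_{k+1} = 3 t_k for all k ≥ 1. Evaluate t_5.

162

t_2 = 3·2 = 6
t_3 = 3·6 = 18
t_4 = 3·18 = 54
t_5 = 3·54 = 162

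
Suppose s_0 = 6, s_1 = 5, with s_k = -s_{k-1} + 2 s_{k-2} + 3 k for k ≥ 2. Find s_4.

s_2 = -5 + 2*6 + 6 = 13
s_3 = -13 + 2*5 + 9 = 6
s_4 = -6 + 2*13 + 12 = 32

32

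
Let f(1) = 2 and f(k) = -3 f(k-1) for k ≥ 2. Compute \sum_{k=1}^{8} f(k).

-3280

f(2) = -3·2 = -6
f(3) = -3·(-6) = 18
f(4) = -3·18 = -54
f(5) = -3·(-54) = 162
f(6) = -3·162 = -486
f(7) = -3·(-486) = 1458
f(8) = -3·1458 = -4374
Sum = 2 + (-6) + 18 + (-54) + 162 + (-486) + 1458 + (-4374) = -3280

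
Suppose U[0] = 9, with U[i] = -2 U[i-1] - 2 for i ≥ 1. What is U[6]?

618

U[1] = -2*9 - 2 = -20
U[2] = -2*(-20) - 2 = 38
U[3] = -2*38 - 2 = -78
U[4] = -2*(-78) - 2 = 154
U[5] = -2*154 - 2 = -310
U[6] = -2*(-310) - 2 = 618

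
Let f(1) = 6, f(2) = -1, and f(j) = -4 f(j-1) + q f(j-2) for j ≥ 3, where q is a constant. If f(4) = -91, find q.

3

f(3) = 4 + 6q
f(4) = -16 - 25q
So -16 - 25q = -91, giving q = 3.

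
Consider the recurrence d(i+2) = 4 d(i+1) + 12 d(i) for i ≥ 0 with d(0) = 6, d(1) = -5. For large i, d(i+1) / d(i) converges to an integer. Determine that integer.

6

The characteristic equation is r^2 - 4r - 12 = 0, which factors as (r - 6)(r + 2) = 0.
So the roots are 6 and -2. Since |6| > |-2| and the coefficient of 6^i is non-zero, the ratio tends to 6.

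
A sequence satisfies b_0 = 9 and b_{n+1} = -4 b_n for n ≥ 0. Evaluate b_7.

-147456

b_1 = -4·9 = -36
b_2 = -4·(-36) = 144
b_3 = -4·144 = -576
b_4 = -4·(-576) = 2304
b_5 = -4·2304 = -9216
b_6 = -4·(-9216) = 36864
b_7 = -4·36864 = -147456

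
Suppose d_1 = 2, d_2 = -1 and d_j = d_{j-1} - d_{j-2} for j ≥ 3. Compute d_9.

-3

d_3 = (-1) - 2 = -3
d_4 = (-3) - (-1) = -2
d_5 = (-2) - (-3) = 1
d_6 = 1 - (-2) = 3
d_7 = 3 - 1 = 2
d_8 = 2 - 3 = -1
d_9 = (-1) - 2 = -3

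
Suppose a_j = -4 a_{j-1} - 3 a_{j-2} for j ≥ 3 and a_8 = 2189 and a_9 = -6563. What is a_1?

Rearranging, a_{j-2} = (a_j + 4 a_{j-1}) / -3.
a_7 = (-6563 + 4·2189) / -3 = 2193/-3 = -731
a_6 = (2189 + 4·(-731)) / -3 = -735/-3 = 245
a_5 = (-731 + 4·245) / -3 = 249/-3 = -83
a_4 = (245 + 4·(-83)) / -3 = -87/-3 = 29
a_3 = (-83 + 4·29) / -3 = 33/-3 = -11
a_2 = (29 + 4·(-11)) / -3 = -15/-3 = 5
a_1 = (-11 + 4·5) / -3 = 9/-3 = -3

-3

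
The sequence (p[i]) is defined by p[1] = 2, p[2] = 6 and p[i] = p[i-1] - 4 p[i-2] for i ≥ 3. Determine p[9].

p[3] = 6 - 4(2) = -2
p[4] = (-2) - 4(6) = -26
p[5] = (-26) - 4(-2) = -18
p[6] = (-18) - 4(-26) = 86
p[7] = 86 - 4(-18) = 158
p[8] = 158 - 4(86) = -186
p[9] = (-186) - 4(158) = -818

-818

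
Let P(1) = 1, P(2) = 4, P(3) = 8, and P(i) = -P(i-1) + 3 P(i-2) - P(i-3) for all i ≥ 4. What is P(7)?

P(4) = -8 + 3(4) - 1 = 3
P(5) = -3 + 3(8) - 4 = 17
P(6) = -17 + 3(3) - 8 = -16
P(7) = -(-16) + 3(17) - 3 = 64

64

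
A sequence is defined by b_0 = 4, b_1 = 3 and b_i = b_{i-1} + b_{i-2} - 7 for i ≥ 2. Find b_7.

b_2 = 3 + 4 - 7 = 0
b_3 = 0 + 3 - 7 = -4
b_4 = (-4) + 0 - 7 = -11
b_5 = (-11) + (-4) - 7 = -22
b_6 = (-22) + (-11) - 7 = -40
b_7 = (-40) + (-22) - 7 = -69

-69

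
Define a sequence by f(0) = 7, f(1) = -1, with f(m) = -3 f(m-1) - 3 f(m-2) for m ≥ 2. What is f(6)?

f(2) = -3(-1) - 3(7) = -18
f(3) = -3(-18) - 3(-1) = 57
f(4) = -3(57) - 3(-18) = -117
f(5) = -3(-117) - 3(57) = 180
f(6) = -3(180) - 3(-117) = -189

-189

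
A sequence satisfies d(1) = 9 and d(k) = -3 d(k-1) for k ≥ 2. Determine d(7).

6561

d(2) = -3(9) = -27
d(3) = -3(-27) = 81
d(4) = -3(81) = -243
d(5) = -3(-243) = 729
d(6) = -3(729) = -2187
d(7) = -3(-2187) = 6561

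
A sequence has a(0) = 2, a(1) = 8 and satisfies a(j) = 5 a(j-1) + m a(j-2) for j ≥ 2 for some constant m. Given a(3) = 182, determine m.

-1

a(2) = 40 + 2m
a(3) = 200 + 18m
So 200 + 18m = 182, giving m = -1.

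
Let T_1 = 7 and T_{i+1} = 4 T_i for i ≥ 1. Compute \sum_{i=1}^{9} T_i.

611667

T_2 = 4·7 = 28
T_3 = 4·28 = 112
T_4 = 4·112 = 448
T_5 = 4·448 = 1792
T_6 = 4·1792 = 7168
T_7 = 4·7168 = 28672
T_8 = 4·28672 = 114688
T_9 = 4·114688 = 458752
Sum = 7 + 28 + 112 + 448 + 1792 + 7168 + 28672 + 114688 + 458752 = 611667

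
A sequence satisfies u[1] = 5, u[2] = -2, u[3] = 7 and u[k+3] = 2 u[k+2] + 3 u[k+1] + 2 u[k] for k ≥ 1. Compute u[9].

u[4] = 2·7 + 3·(-2) + 2·5 = 18
u[5] = 2·18 + 3·7 + 2·(-2) = 53
u[6] = 2·53 + 3·18 + 2·7 = 174
u[7] = 2·174 + 3·53 + 2·18 = 543
u[8] = 2·543 + 3·174 + 2·53 = 1714
u[9] = 2·1714 + 3·543 + 2·174 = 5405

5405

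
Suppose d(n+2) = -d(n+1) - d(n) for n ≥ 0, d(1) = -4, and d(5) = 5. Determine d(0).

-1

Let d(0) = v.
d(2) = 4 - v
d(3) = v
d(4) = -4
d(5) = 4 - v
So 4 - v = 5, giving v = -1.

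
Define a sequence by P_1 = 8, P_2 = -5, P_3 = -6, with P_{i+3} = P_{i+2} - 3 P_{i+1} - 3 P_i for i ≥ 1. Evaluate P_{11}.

2502

P_4 = (-6) - 3*(-5) - 3*8 = -15
P_5 = (-15) - 3*(-6) - 3*(-5) = 18
P_6 = 18 - 3*(-15) - 3*(-6) = 81
P_7 = 81 - 3*18 - 3*(-15) = 72
P_8 = 72 - 3*81 - 3*18 = -225
P_9 = (-225) - 3*72 - 3*81 = -684
P_{10} = (-684) - 3*(-225) - 3*72 = -225
P_{11} = (-225) - 3*(-684) - 3*(-225) = 2502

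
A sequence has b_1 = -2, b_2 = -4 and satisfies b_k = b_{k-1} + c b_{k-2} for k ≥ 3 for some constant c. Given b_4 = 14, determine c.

b_3 = -4 - 2c
b_4 = -4 - 6c
So -4 - 6c = 14, giving c = -3.

-3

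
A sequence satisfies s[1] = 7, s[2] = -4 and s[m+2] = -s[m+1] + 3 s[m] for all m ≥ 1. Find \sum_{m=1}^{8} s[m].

s[3] = -(-4) + 3*7 = 25
s[4] = -25 + 3*(-4) = -37
s[5] = -(-37) + 3*25 = 112
s[6] = -112 + 3*(-37) = -223
s[7] = -(-223) + 3*112 = 559
s[8] = -559 + 3*(-223) = -1228
Sum = 7 + (-4) + 25 + (-37) + 112 + (-223) + 559 + (-1228) = -789

-789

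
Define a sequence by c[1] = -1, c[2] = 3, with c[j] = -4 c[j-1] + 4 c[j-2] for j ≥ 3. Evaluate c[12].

c[3] = -4·3 + 4·(-1) = -16
c[4] = -4·(-16) + 4·3 = 76
c[5] = -4·76 + 4·(-16) = -368
c[6] = -4·(-368) + 4·76 = 1776
c[7] = -4·1776 + 4·(-368) = -8576
c[8] = -4·(-8576) + 4·1776 = 41408
c[9] = -4·41408 + 4·(-8576) = -199936
c[10] = -4·(-199936) + 4·41408 = 965376
c[11] = -4·965376 + 4·(-199936) = -4661248
c[12] = -4·(-4661248) + 4·965376 = 22506496

22506496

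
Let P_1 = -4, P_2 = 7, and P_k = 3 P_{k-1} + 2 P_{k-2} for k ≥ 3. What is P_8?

8381

P_3 = 3·7 + 2·(-4) = 13
P_4 = 3·13 + 2·7 = 53
P_5 = 3·53 + 2·13 = 185
P_6 = 3·185 + 2·53 = 661
P_7 = 3·661 + 2·185 = 2353
P_8 = 3·2353 + 2·661 = 8381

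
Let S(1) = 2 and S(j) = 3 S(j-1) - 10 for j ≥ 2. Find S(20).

The fixed point is -10/(1 - 3) = 5, so S(j) - 5 = 3(S(j-1) - 5).
Hence S(j) = -3·3^{j-1} + 5.
S(20) = -3·3^{19} + 5 = -3·1162261467 + 5 = -3486784396.

-3486784396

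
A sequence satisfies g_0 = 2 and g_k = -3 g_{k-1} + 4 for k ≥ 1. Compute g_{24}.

The fixed point is 4/(1 + 3) = 1, so g_k - 1 = -3(g_{k-1} - 1).
Hence g_k = 1·(-3)^k + 1.
g_{24} = 1·(-3)^{24} + 1 = 1·282429536481 + 1 = 282429536482.

282429536482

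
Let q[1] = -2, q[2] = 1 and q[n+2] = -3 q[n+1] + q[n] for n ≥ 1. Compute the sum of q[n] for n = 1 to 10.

15982

q[3] = -3·1 + (-2) = -5
q[4] = -3·(-5) + 1 = 16
q[5] = -3·16 + (-5) = -53
q[6] = -3·(-53) + 16 = 175
q[7] = -3·175 + (-53) = -578
q[8] = -3·(-578) + 175 = 1909
q[9] = -3·1909 + (-578) = -6305
q[10] = -3·(-6305) + 1909 = 20824
Sum = (-2) + 1 + (-5) + 16 + (-53) + 175 + (-578) + 1909 + (-6305) + 20824 = 15982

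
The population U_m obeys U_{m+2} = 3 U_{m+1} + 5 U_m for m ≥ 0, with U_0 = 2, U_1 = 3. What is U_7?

22767

U_2 = 3(3) + 5(2) = 19
U_3 = 3(19) + 5(3) = 72
U_4 = 3(72) + 5(19) = 311
U_5 = 3(311) + 5(72) = 1293
U_6 = 3(1293) + 5(311) = 5434
U_7 = 3(5434) + 5(1293) = 22767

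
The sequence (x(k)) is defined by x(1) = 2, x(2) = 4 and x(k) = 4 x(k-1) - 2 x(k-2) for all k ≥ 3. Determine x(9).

x(3) = 4(4) - 2(2) = 12
x(4) = 4(12) - 2(4) = 40
x(5) = 4(40) - 2(12) = 136
x(6) = 4(136) - 2(40) = 464
x(7) = 4(464) - 2(136) = 1584
x(8) = 4(1584) - 2(464) = 5408
x(9) = 4(5408) - 2(1584) = 18464

18464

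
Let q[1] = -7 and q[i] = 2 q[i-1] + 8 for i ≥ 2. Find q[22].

The fixed point is 8/(1 - 2) = -8, so q[i] + 8 = 2(q[i-1] + 8).
Hence q[i] = 1·2^{i-1} - 8.
q[22] = 1·2^{21} - 8 = 1·2097152 - 8 = 2097144.

2097144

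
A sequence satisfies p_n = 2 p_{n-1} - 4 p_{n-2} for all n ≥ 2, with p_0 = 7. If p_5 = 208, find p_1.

1

Let p_1 = v.
p_2 = -28 + 2v
p_3 = -56
p_4 = -8v
p_5 = 224 - 16v
So 224 - 16v = 208, giving v = 1.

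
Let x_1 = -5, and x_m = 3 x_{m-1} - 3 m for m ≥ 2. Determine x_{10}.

x_2 = 3·(-5) - 6 = -21
x_3 = 3·(-21) - 9 = -72
x_4 = 3·(-72) - 12 = -228
x_5 = 3·(-228) - 15 = -699
x_6 = 3·(-699) - 18 = -2115
x_7 = 3·(-2115) - 21 = -6366
x_8 = 3·(-6366) - 24 = -19122
x_9 = 3·(-19122) - 27 = -57393
x_{10} = 3·(-57393) - 30 = -172209

-172209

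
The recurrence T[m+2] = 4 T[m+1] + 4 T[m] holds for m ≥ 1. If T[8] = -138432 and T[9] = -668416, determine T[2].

-7

Rearranging, T[m-2] = (T[m] - 4 T[m-1]) / 4.
T[7] = (-668416 - 4·(-138432)) / 4 = -114688/4 = -28672
T[6] = (-138432 - 4·(-28672)) / 4 = -23744/4 = -5936
T[5] = (-28672 - 4·(-5936)) / 4 = -4928/4 = -1232
T[4] = (-5936 - 4·(-1232)) / 4 = -1008/4 = -252
T[3] = (-1232 - 4·(-252)) / 4 = -224/4 = -56
T[2] = (-252 - 4·(-56)) / 4 = -28/4 = -7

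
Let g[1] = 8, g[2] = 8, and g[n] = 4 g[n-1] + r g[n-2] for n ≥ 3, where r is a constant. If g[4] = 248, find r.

3

g[3] = 32 + 8r
g[4] = 128 + 40r
So 128 + 40r = 248, giving r = 3.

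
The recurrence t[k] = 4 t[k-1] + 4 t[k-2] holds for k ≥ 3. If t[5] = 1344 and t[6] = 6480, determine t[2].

9

Rearranging, t[k-2] = (t[k] - 4 t[k-1]) / 4.
t[4] = (6480 - 4(1344)) / 4 = 1104/4 = 276
t[3] = (1344 - 4(276)) / 4 = 240/4 = 60
t[2] = (276 - 4(60)) / 4 = 36/4 = 9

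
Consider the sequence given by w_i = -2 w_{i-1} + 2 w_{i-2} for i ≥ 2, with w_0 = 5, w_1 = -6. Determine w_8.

w_2 = -2·(-6) + 2·5 = 22
w_3 = -2·22 + 2·(-6) = -56
w_4 = -2·(-56) + 2·22 = 156
w_5 = -2·156 + 2·(-56) = -424
w_6 = -2·(-424) + 2·156 = 1160
w_7 = -2·1160 + 2·(-424) = -3168
w_8 = -2·(-3168) + 2·1160 = 8656

8656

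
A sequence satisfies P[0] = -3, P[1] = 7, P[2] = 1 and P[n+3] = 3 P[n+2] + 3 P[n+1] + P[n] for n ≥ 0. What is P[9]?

62007

P[3] = 3·1 + 3·7 + (-3) = 21
P[4] = 3·21 + 3·1 + 7 = 73
P[5] = 3·73 + 3·21 + 1 = 283
P[6] = 3·283 + 3·73 + 21 = 1089
P[7] = 3·1089 + 3·283 + 73 = 4189
P[8] = 3·4189 + 3·1089 + 283 = 16117
P[9] = 3·16117 + 3·4189 + 1089 = 62007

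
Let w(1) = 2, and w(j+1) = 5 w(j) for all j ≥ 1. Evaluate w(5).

1250

w(2) = 5·2 = 10
w(3) = 5·10 = 50
w(4) = 5·50 = 250
w(5) = 5·250 = 1250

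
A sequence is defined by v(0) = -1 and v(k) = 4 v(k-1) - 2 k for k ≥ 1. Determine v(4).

v(1) = 4(-1) - 2 = -6
v(2) = 4(-6) - 4 = -28
v(3) = 4(-28) - 6 = -118
v(4) = 4(-118) - 8 = -480

-480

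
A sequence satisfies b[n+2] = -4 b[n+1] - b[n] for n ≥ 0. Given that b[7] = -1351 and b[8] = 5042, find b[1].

-1

Rearranging, b[n-2] = -(b[n] + 4 b[n-1]).
b[6] = -(5042 + 4(-1351)) = 362
b[5] = -(-1351 + 4(362)) = -97
b[4] = -(362 + 4(-97)) = 26
b[3] = -(-97 + 4(26)) = -7
b[2] = -(26 + 4(-7)) = 2
b[1] = -(-7 + 4(2)) = -1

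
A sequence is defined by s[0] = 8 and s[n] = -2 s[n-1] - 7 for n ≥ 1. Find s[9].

-5293

s[1] = -2*8 - 7 = -23
s[2] = -2*(-23) - 7 = 39
s[3] = -2*39 - 7 = -85
s[4] = -2*(-85) - 7 = 163
s[5] = -2*163 - 7 = -333
s[6] = -2*(-333) - 7 = 659
s[7] = -2*659 - 7 = -1325
s[8] = -2*(-1325) - 7 = 2643
s[9] = -2*2643 - 7 = -5293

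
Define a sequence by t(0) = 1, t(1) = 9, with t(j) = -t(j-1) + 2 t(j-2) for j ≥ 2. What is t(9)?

t(2) = -9 + 2(1) = -7
t(3) = -(-7) + 2(9) = 25
t(4) = -25 + 2(-7) = -39
t(5) = -(-39) + 2(25) = 89
t(6) = -89 + 2(-39) = -167
t(7) = -(-167) + 2(89) = 345
t(8) = -345 + 2(-167) = -679
t(9) = -(-679) + 2(345) = 1369

1369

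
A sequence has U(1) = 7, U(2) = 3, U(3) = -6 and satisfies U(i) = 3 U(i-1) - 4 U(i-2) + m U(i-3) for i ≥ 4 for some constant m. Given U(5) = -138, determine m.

U(4) = -30 + 7m
U(5) = -66 + 24m
So -66 + 24m = -138, giving m = -3.

-3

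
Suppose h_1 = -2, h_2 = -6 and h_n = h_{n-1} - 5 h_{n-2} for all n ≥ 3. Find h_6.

-156

h_3 = (-6) - 5*(-2) = 4
h_4 = 4 - 5*(-6) = 34
h_5 = 34 - 5*4 = 14
h_6 = 14 - 5*34 = -156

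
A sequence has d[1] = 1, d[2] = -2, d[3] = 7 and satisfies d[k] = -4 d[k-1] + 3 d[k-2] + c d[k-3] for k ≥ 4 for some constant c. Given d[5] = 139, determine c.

3

d[4] = -34 + c
d[5] = 157 - 6c
So 157 - 6c = 139, giving c = 3.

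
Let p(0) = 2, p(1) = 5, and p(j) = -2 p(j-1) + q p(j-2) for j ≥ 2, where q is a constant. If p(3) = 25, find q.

5

p(2) = -10 + 2q
p(3) = 20 + q
So 20 + q = 25, giving q = 5.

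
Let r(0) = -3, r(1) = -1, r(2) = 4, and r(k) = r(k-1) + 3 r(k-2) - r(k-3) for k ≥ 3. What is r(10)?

1472

r(3) = 4 + 3*(-1) - (-3) = 4
r(4) = 4 + 3*4 - (-1) = 17
r(5) = 17 + 3*4 - 4 = 25
r(6) = 25 + 3*17 - 4 = 72
r(7) = 72 + 3*25 - 17 = 130
r(8) = 130 + 3*72 - 25 = 321
r(9) = 321 + 3*130 - 72 = 639
r(10) = 639 + 3*321 - 130 = 1472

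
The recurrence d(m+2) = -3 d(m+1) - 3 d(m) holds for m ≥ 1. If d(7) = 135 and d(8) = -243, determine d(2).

9

Rearranging, d(m-2) = (d(m) + 3 d(m-1)) / -3.
d(6) = (-243 + 3*135) / -3 = 162/-3 = -54
d(5) = (135 + 3*(-54)) / -3 = -27/-3 = 9
d(4) = (-54 + 3*9) / -3 = -27/-3 = 9
d(3) = (9 + 3*9) / -3 = 36/-3 = -12
d(2) = (9 + 3*(-12)) / -3 = -27/-3 = 9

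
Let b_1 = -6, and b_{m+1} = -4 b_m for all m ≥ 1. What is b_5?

-1536

b_2 = -4·(-6) = 24
b_3 = -4·24 = -96
b_4 = -4·(-96) = 384
b_5 = -4·384 = -1536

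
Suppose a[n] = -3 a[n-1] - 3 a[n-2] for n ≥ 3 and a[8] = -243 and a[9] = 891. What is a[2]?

9

Rearranging, a[n-2] = (a[n] + 3 a[n-1]) / -3.
a[7] = (891 + 3(-243)) / -3 = 162/-3 = -54
a[6] = (-243 + 3(-54)) / -3 = -405/-3 = 135
a[5] = (-54 + 3(135)) / -3 = 351/-3 = -117
a[4] = (135 + 3(-117)) / -3 = -216/-3 = 72
a[3] = (-117 + 3(72)) / -3 = 99/-3 = -33
a[2] = (72 + 3(-33)) / -3 = -27/-3 = 9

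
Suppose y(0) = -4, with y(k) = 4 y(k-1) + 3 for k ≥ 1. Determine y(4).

y(1) = 4(-4) + 3 = -13
y(2) = 4(-13) + 3 = -49
y(3) = 4(-49) + 3 = -193
y(4) = 4(-193) + 3 = -769

-769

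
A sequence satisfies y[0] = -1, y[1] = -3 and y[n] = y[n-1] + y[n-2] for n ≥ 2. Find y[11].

y[2] = (-3) + (-1) = -4
y[3] = (-4) + (-3) = -7
y[4] = (-7) + (-4) = -11
y[5] = (-11) + (-7) = -18
y[6] = (-18) + (-11) = -29
y[7] = (-29) + (-18) = -47
y[8] = (-47) + (-29) = -76
y[9] = (-76) + (-47) = -123
y[10] = (-123) + (-76) = -199
y[11] = (-199) + (-123) = -322

-322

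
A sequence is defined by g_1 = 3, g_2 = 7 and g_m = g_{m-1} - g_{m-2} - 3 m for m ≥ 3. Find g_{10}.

g_3 = 7 - 3 - 9 = -5
g_4 = (-5) - 7 - 12 = -24
g_5 = (-24) - (-5) - 15 = -34
g_6 = (-34) - (-24) - 18 = -28
g_7 = (-28) - (-34) - 21 = -15
g_8 = (-15) - (-28) - 24 = -11
g_9 = (-11) - (-15) - 27 = -23
g_{10} = (-23) - (-11) - 30 = -42

-42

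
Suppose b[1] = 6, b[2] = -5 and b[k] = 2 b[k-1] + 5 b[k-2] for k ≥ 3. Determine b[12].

620615

b[3] = 2(-5) + 5(6) = 20
b[4] = 2(20) + 5(-5) = 15
b[5] = 2(15) + 5(20) = 130
b[6] = 2(130) + 5(15) = 335
b[7] = 2(335) + 5(130) = 1320
b[8] = 2(1320) + 5(335) = 4315
b[9] = 2(4315) + 5(1320) = 15230
b[10] = 2(15230) + 5(4315) = 52035
b[11] = 2(52035) + 5(15230) = 180220
b[12] = 2(180220) + 5(52035) = 620615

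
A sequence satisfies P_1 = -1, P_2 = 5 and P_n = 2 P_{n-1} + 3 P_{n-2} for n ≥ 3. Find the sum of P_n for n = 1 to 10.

29524

P_3 = 2*5 + 3*(-1) = 7
P_4 = 2*7 + 3*5 = 29
P_5 = 2*29 + 3*7 = 79
P_6 = 2*79 + 3*29 = 245
P_7 = 2*245 + 3*79 = 727
P_8 = 2*727 + 3*245 = 2189
P_9 = 2*2189 + 3*727 = 6559
P_{10} = 2*6559 + 3*2189 = 19685
Sum = (-1) + 5 + 7 + 29 + 79 + 245 + 727 + 2189 + 6559 + 19685 = 29524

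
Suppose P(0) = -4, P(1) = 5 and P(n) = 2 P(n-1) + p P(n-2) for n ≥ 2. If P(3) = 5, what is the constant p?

P(2) = 10 - 4p
P(3) = 20 - 3p
So 20 - 3p = 5, giving p = 5.

5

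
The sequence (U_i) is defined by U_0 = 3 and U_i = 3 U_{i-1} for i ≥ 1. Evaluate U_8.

U_1 = 3*3 = 9
U_2 = 3*9 = 27
U_3 = 3*27 = 81
U_4 = 3*81 = 243
U_5 = 3*243 = 729
U_6 = 3*729 = 2187
U_7 = 3*2187 = 6561
U_8 = 3*6561 = 19683

19683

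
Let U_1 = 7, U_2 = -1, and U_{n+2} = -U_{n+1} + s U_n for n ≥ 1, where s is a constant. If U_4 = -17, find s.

U_3 = 1 + 7s
U_4 = -1 - 8s
So -1 - 8s = -17, giving s = 2.

2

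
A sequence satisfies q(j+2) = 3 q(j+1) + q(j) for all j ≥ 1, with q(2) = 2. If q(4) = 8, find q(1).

-4

Let q(1) = w.
q(3) = 6 + w
q(4) = 20 + 3w
So 20 + 3w = 8, giving w = -4.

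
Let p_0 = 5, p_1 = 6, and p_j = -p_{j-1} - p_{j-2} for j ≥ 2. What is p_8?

-11

p_2 = -6 - 5 = -11
p_3 = -(-11) - 6 = 5
p_4 = -5 - (-11) = 6
p_5 = -6 - 5 = -11
p_6 = -(-11) - 6 = 5
p_7 = -5 - (-11) = 6
p_8 = -6 - 5 = -11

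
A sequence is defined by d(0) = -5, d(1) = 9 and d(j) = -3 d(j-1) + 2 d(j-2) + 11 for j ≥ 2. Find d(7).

d(2) = -3·9 + 2·(-5) + 11 = -26
d(3) = -3·(-26) + 2·9 + 11 = 107
d(4) = -3·107 + 2·(-26) + 11 = -362
d(5) = -3·(-362) + 2·107 + 11 = 1311
d(6) = -3·1311 + 2·(-362) + 11 = -4646
d(7) = -3·(-4646) + 2·1311 + 11 = 16571

16571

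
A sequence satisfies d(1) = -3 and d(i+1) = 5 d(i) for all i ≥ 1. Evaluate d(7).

d(2) = 5(-3) = -15
d(3) = 5(-15) = -75
d(4) = 5(-75) = -375
d(5) = 5(-375) = -1875
d(6) = 5(-1875) = -9375
d(7) = 5(-9375) = -46875

-46875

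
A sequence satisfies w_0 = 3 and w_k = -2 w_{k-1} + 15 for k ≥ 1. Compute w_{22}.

The fixed point is 15/(1 + 2) = 5, so w_k - 5 = -2(w_{k-1} - 5).
Hence w_k = -2·(-2)^k + 5.
w_{22} = -2·(-2)^{22} + 5 = -2·4194304 + 5 = -8388603.

-8388603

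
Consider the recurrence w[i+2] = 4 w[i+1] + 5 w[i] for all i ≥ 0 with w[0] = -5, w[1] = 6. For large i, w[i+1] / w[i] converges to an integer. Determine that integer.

5

The characteristic equation is r^2 - 4r - 5 = 0, which factors as (r - 5)(r + 1) = 0.
So the roots are 5 and -1. Since |5| > |-1| and the coefficient of 5^i is non-zero, the ratio tends to 5.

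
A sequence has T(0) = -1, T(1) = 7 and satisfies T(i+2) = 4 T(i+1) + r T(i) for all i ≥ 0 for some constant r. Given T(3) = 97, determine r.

-5

T(2) = 28 - r
T(3) = 112 + 3r
So 112 + 3r = 97, giving r = -5.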